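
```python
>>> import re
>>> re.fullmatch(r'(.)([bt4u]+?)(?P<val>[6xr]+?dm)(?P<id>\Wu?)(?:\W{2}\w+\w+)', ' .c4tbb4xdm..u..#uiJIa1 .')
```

None

`re.fullmatch` is like wrapping the pattern in `^…$` (in single-line mode).
Here the string isn't matched end-to-end, so the call returns None.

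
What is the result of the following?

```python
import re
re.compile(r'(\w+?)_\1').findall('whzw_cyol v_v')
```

['v']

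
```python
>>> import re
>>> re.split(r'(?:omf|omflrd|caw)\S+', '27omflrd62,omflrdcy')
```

Matches to split on: at [2:19] → 'omflrd62,omflrdcy'.
Splitting on the pattern gives 2 pieces.

['27', '']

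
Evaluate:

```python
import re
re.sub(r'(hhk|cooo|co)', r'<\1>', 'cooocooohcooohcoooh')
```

'<cooo><cooo>h<cooo>h<cooo>h'

Alternation tries branches left to right and keeps the first one that lets the overall match succeed at that position.
`\1` in the replacement pulls in group 1's text for each match.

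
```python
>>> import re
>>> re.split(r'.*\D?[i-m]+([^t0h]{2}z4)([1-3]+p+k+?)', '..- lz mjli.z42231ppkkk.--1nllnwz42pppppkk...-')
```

This matches zero or more of any character, then optionally a non-digit, then one or more of a character in [i-m]; then exactly 2 of any character except [t0h], then the literal 'z4' (captured); then one or more of a character in [1-3], then one or more of a literal 'p', then one or more of the literal 'k' (lazy) (captured).
The `?` after the quantifier makes it lazy — it takes as little as possible before letting the rest of the pattern try.
Matches to split on: at [0:41] → '..- lz mjli.z42231ppkkk.--1nllnwz42pppppk'.
`re.split` interleaves the captured-group text with the surrounding fragments.

['', 'nwz4', '2pppppk', 'k...-']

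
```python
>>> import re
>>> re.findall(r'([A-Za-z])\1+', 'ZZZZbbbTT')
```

['Z', 'b', 'T']

`\1` has to match the exact text group 1 already captured.
Walking the string: at [0:4] match 'ZZZZ', group 1 = 'Z'; at [4:7] match 'bbb', group 1 = 'b'; at [7:9] match 'TT', group 1 = 'T'.
One capturing group, so `findall` returns just the captured substring from each match — 3 in all.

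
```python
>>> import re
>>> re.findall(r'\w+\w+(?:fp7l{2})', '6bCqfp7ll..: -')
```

The pattern matches one or more of a word character, then one or more of a word character; then the literal 'fp7', then exactly 2 of a literal 'l' (non-capturing group).
Since nothing is captured, `findall` lists the 1 matched substring directly.

['6bCqfp7ll']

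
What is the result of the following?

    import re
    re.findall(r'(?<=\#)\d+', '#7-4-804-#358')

The positive lookaround only admits positions where the adjacent text matches; those characters stay outside the span.
Matches: at [1:2] → '7'; at [10:13] → '358'.
`findall` yields the raw match text (2 of them) because the pattern has no groups.

['7', '358']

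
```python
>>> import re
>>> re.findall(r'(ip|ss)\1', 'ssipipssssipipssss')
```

['ip', 'ss', 'ip', 'ss']

After group 1 captures some text, `\1` only succeeds where that same text appears again.
Walking the string: at [2:6] match 'ipip', group 1 = 'ip'; at [6:10] match 'ssss', group 1 = 'ss'; at [10:14] match 'ipip', group 1 = 'ip'; at [14:18] match 'ssss', group 1 = 'ss'.
Because there's exactly one group, `findall` drops the full match and keeps group 1 from each hit.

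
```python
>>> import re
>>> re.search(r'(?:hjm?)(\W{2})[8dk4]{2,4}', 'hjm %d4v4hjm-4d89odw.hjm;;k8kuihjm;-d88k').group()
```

'hjm %d4'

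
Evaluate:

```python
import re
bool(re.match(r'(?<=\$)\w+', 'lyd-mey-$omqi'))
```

False

The `(?=…)`/`(?<=…)` assertion just peeks at neighbouring text; it doesn't advance the match position.
`re.match` won't scan ahead — the pattern has to work from the very first character.
Here the string doesn't start with a match, so the call returns None, and `bool(None)` is False.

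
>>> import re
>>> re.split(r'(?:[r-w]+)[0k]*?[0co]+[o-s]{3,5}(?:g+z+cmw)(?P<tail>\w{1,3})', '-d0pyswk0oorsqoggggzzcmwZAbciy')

The pattern matches one or more of a character in [r-w] (non-capturing group); then zero or more of one of [0k] (lazy); then one or more of one of [0co], then 3 to 5 of a character in [o-s]; then one or more of the literal 'g', then one or more of the literal 'z', then the literal 'cmw' (non-capturing group); then 1 to 3 of a word character (captured as 'tail').
Matches to split on: at [5:27] → 'swk0oorsqoggggzzcmwZAb'.
Because the pattern has a capturing group, `split` also inserts each captured text between the pieces.

['-d0py', 'ZAb', 'ciy']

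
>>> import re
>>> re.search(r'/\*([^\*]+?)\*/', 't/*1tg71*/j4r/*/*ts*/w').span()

(1, 10)

Unlike `match`, `search` isn't anchored — it looks for the pattern anywhere in the string.
The match spans [1:10] → '/*1tg71*/'.
Captured: group 1 = '1tg71'.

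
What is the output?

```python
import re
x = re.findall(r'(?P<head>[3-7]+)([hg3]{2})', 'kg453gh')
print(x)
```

[('453', 'gh')]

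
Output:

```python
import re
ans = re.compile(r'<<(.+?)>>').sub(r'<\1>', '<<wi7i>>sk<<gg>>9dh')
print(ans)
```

A non-greedy quantifier consumes as few characters as it can — just enough that the remainder of the pattern still matches from where it stops; whatever follows it matches normally.
Matches: at [0:8] → '<<wi7i>>'; at [10:16] → '<<gg>>'.
The replacement refers to a captured group, so each match is rewritten using its own captured text.

<wi7i>sk<gg>9dh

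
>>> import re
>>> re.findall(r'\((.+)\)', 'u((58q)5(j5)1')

['(58q)5(j5']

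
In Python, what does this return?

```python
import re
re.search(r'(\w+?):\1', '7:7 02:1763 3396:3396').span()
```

After group 1 captures some text, `\1` only succeeds where that same text appears again.
Unlike `match`, `search` isn't anchored — it looks for the pattern anywhere in the string.
The match spans [0:3] → '7:7'.
Captured: group 1 = '7'.

(0, 3)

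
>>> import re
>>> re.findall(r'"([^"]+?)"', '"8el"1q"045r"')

Walking the string: at [0:5] match '"8el"', group 1 = '8el'; at [7:13] match '"045r"', group 1 = '045r'.
With a single group, `findall` returns only what that group captured — 2 items.

['8el', '045r']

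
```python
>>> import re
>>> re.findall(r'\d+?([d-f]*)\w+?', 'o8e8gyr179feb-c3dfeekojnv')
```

With the lazy modifier that quantifier settles for the fewest repetitions that let the rest of the pattern succeed (the atoms after it are unaffected and can still be greedy).
`findall` collects group 1 from each match (4 total).

['e', '', 'fe', 'dfee']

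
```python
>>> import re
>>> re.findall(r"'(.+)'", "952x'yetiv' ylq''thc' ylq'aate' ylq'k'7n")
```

["yetiv' ylq''thc' ylq'aate' ylq'k"]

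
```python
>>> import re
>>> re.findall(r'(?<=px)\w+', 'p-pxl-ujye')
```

['l']

The `(?=…)`/`(?<=…)` assertion just peeks at neighbouring text; it doesn't advance the match position.
Since nothing is captured, `findall` lists the 1 matched substring directly.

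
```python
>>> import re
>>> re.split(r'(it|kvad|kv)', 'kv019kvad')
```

`|` is ordered: at each position the engine commits to the first alternative that works.
Matches to split on: at [0:2] → 'kv'; at [5:9] → 'kvad'.
With a capturing group present, the delimiter's captured portion is kept in the result list.

['', 'kv', '019', 'kvad', '']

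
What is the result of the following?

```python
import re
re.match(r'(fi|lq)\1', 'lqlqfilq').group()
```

`match` is anchored at position 0; if the pattern doesn't fit there, it returns None.
The match spans [0:4] → 'lqlq'.

'lqlq'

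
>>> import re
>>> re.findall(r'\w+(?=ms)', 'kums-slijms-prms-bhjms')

Because the assertion is zero-width, the text it checks is not consumed and won't appear in the result.
Since nothing is captured, `findall` lists the 4 matched substrings directly.

['ku', 'slij', 'pr', 'bhj']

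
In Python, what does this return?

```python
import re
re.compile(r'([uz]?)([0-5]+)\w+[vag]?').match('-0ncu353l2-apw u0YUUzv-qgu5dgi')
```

Pattern: optionally one of [uz] (captured); then one or more of a character in [0-5] (captured); then one or more of a word character, then optionally one of [vag].
With `match`, the pattern is implicitly anchored at the beginning.
Here position 0 doesn't satisfy it, so the call returns None.

None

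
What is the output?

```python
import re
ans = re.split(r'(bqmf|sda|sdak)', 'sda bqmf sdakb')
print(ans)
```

`|` is ordered: at each position the engine commits to the first alternative that works.
`re.split` interleaves the captured-group text with the surrounding fragments.

['', 'sda', ' ', 'bqmf', ' ', 'sda', 'kb']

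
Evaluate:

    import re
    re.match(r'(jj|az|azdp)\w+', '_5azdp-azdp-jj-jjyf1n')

None

`re.match` only tries the pattern at the start of the string.
Here the string doesn't start with a match, so the call returns None.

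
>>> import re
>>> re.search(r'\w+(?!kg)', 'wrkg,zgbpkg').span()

(0, 4)

The negative lookaround is zero-width — it rules out positions where the adjacent text would match, without consuming anything.
The match spans [0:4] → 'wrkg'.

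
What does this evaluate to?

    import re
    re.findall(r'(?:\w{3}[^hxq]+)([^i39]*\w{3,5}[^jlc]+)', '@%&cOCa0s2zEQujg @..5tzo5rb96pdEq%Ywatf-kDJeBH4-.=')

['q%Ywatf-kDJeBH4-.=']

This matches exactly 3 of a word character, then one or more of any character except [hxq] (non-capturing group); then zero or more of any character except [i39], then 3 to 5 of a word character, then one or more of any character except [jlc] (captured).
Scanning left to right: at [3:50] match 'cOCa0s2zEQujg @..5tzo5rb96pdEq%Ywatf-kDJeBH4-.=', group 1 = 'q%Ywatf-kDJeBH4-.='.
With a single group, `findall` returns only what that group captured — 1 item.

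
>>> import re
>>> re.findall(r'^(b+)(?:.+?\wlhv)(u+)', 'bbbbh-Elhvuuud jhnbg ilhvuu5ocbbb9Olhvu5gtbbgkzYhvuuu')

[('bbbb', 'uuu')]

The pattern matches anchored at the start of the string; then one or more of a literal 'b' (captured); then one or more of any character (lazy), then a word character, then the literal 'lhv' (non-capturing group); then one or more of a literal 'u' (captured).
Matches: at [0:13] match 'bbbbh-Elhvuuu', groups = ('bbbb', 'uuu').
With 2 capturing groups, `findall` returns a 2-tuple per match.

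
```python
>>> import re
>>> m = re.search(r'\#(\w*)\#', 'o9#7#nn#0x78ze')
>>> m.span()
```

(2, 5)

The match spans [2:5] → '#7#'.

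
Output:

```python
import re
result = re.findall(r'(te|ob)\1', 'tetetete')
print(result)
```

After group 1 captures some text, `\1` only succeeds where that same text appears again.
One capturing group, so `findall` returns just the captured substring from each match — 2 in all.

['te', 'te']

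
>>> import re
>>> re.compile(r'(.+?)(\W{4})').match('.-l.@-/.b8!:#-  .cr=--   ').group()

`re.match` won't scan ahead — the pattern has to work from the very first character.
The match spans [0:7] → '.-l.@-/'.

'.-l.@-/'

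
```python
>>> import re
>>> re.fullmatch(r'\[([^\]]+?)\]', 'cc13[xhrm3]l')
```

`fullmatch` succeeds only if the pattern covers the string from start to end.
Here the pattern can't cover the whole string, so the call returns None.

None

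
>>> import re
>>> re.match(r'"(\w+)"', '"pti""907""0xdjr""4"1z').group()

'"pti"'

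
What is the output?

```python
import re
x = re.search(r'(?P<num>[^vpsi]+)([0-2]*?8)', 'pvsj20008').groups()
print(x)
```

The match spans [3:9] → 'j20008'.
Captured: group 1 = 'j2000', group 2 = '8'.

('j2000', '8')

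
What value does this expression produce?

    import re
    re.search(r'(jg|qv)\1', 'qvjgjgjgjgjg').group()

After group 1 captures some text, `\1` only succeeds where that same text appears again.
The match spans [2:6] → 'jgjg'.

'jgjg'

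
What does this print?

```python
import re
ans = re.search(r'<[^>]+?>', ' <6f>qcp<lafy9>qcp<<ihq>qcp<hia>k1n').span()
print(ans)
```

(1, 5)

The match spans [1:5] → '<6f>'.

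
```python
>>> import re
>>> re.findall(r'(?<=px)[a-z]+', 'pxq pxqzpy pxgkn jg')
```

['q', 'qzpy', 'gkn']

The `(?=…)`/`(?<=…)` assertion just peeks at neighbouring text; it doesn't advance the match position.
With no groups in the pattern, `findall` gives back each whole match — 3 here.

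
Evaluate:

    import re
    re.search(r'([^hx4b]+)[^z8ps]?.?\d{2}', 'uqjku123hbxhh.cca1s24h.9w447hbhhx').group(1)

The match spans [0:8] → 'uqjku123'.
Captured: group 1 = 'uqjku1'.

'uqjku1'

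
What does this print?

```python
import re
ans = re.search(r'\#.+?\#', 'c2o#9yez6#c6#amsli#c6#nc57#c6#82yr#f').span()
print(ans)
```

A non-greedy quantifier consumes as few characters as it can — just enough that the remainder of the pattern still matches from where it stops; whatever follows it matches normally.
`re.search` tries every starting position until one works.
The match spans [3:10] → '#9yez6#'.

(3, 10)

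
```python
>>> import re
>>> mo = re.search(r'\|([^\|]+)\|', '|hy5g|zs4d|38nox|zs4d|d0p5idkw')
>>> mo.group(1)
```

'hy5g'

`re.search` tries every starting position until one works.
The match spans [0:6] → '|hy5g|'.
Captured: group 1 = 'hy5g'.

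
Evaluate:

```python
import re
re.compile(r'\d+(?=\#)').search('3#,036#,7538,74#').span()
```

(0, 1)

The `(?=…)`/`(?<=…)` assertion just peeks at neighbouring text; it doesn't advance the match position.
`search` walks the string left to right and returns the first match it finds.
The match spans [0:1] → '3'.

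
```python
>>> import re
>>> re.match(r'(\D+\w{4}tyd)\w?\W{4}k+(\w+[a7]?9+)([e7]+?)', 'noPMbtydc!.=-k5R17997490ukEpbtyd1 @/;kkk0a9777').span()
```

(0, 21)

`re.match` won't scan ahead — the pattern has to work from the very first character.
The match spans [0:21] → 'noPMbtydc!.=-k5R17997'.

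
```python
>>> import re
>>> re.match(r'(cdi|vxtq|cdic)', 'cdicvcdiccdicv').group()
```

'cdi'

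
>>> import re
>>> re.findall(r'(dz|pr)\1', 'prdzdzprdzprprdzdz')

['dz', 'pr', 'dz']

After group 1 captures some text, `\1` only succeeds where that same text appears again.
Walking the string: at [2:6] match 'dzdz', group 1 = 'dz'; at [10:14] match 'prpr', group 1 = 'pr'; at [14:18] match 'dzdz', group 1 = 'dz'.
With a single group, `findall` returns only what that group captured — 3 items.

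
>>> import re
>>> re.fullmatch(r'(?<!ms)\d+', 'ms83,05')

The negative lookahead/lookbehind blocks any match where the forbidden context is present.
`fullmatch` succeeds only if the pattern covers the string from start to end.
Here the pattern can't cover the whole string, so the call returns None.

None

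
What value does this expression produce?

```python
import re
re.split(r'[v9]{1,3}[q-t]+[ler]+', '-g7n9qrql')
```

['-g7n', '']

Pattern: 1 to 3 of one of [v9], then one or more of a character in [q-t]; then one or more of one of [ler].
Splitting on the pattern gives 2 pieces.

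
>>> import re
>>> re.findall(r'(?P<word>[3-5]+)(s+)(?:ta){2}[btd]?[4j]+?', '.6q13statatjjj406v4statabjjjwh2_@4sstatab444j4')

[('3', 's'), ('4', 's'), ('4', 'ss')]

2 groups means each result is a tuple of 2 captured strings — 3 here.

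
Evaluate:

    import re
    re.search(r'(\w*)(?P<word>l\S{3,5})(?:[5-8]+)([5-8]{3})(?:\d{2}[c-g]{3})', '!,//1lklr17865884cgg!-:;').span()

(4, 20)

Pattern: zero or more of a word character (captured); then the literal 'l', then 3 to 5 of a non-whitespace character (captured as 'word'); then one or more of a character in [5-8] (non-capturing group); then exactly 3 of a character in [5-8] (captured); then exactly 2 of a digit, then exactly 3 of a character in [c-g] (non-capturing group).
The match spans [4:20] → '1lklr17865884cgg'.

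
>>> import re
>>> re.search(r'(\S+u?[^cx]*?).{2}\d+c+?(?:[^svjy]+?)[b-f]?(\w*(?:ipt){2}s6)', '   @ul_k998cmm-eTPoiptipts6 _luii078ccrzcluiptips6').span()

(3, 27)

This matches one or more of a non-whitespace character, then optionally the literal 'u', then zero or more of any character except [cx] (lazy) (captured); then exactly 2 of any character, then one or more of a digit, then one or more of the literal 'c' (lazy); then one or more of any character except [svjy] (lazy) (non-capturing group); then optionally a character in [b-f]; then zero or more of a word character, then the literal 'ipt' repeated 2 times, then the literal 's6' (captured).
The match spans [3:27] → '@ul_k998cmm-eTPoiptipts6'.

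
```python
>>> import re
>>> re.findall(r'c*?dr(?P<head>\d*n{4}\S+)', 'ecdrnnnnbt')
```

Pattern: zero or more of the literal 'c' (lazy), then the literal 'dr'; then zero or more of a digit, then exactly 4 of the literal 'n', then one or more of a non-whitespace character (captured as 'head').
With a single group, `findall` returns only what that group captured — 1 item.

['nnnnbt']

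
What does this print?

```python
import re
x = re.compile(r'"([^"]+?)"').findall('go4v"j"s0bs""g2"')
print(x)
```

Walking the string: at [4:7] match '"j"', group 1 = 'j'; at [12:16] match '"g2"', group 1 = 'g2'.
With a single group, `findall` returns only what that group captured — 2 items.

['j', 'g2']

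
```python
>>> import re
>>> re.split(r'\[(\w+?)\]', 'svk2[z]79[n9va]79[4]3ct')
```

['svk2', 'z', '79', 'n9va', '79', '4', '3ct']

`re.split` interleaves the captured-group text with the surrounding fragments.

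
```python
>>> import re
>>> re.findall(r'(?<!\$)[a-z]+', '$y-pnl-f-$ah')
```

Because the assertion is negative and zero-width, positions next to the forbidden text are skipped.
Matches: at [3:6] → 'pnl'; at [7:8] → 'f'; at [11:12] → 'h'.
`findall` yields the raw match text (3 of them) because the pattern has no groups.

['pnl', 'f', 'h']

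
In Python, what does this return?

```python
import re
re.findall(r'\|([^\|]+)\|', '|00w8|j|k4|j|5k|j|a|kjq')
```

Matches: at [0:6] match '|00w8|', group 1 = '00w8'; at [7:11] match '|k4|', group 1 = 'k4'; at [12:16] match '|5k|', group 1 = '5k'; at [17:20] match '|a|', group 1 = 'a'.
One capturing group, so `findall` returns just the captured substring from each match — 4 in all.

['00w8', 'k4', '5k', 'a']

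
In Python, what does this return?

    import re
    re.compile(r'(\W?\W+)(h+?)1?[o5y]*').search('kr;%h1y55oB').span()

(2, 10)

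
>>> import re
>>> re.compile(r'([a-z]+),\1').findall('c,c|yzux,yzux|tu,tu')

`\1` is not a pattern — it's the concrete string captured by group 1, re-applied verbatim.
Walking the string: at [0:3] match 'c,c', group 1 = 'c'; at [4:13] match 'yzux,yzux', group 1 = 'yzux'; at [14:19] match 'tu,tu', group 1 = 'tu'.
One capturing group, so `findall` returns just the captured substring from each match — 3 in all.

['c', 'yzux', 'tu']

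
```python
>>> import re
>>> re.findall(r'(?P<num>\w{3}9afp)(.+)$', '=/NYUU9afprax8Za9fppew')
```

[('YUU9afp', 'rax8Za9fppew')]

Pattern: exactly 3 of a word character, then the literal '9a', then the literal 'fp' (captured as 'num'); then one or more of any character (captured); then anchored at the end.
Matches: at [3:22] match 'YUU9afprax8Za9fppew', groups = ('YUU9afp', 'rax8Za9fppew').
With 2 capturing groups, `findall` returns a 2-tuple per match.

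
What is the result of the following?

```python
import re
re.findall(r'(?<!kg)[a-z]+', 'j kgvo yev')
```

['j', 'kgvo', 'yev']

The negative lookaround is zero-width — it rules out positions where the adjacent text would match, without consuming anything.
`findall` yields the raw match text (3 of them) because the pattern has no groups.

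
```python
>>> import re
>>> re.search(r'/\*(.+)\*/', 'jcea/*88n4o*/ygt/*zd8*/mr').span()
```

(4, 23)

`re.search` tries every starting position until one works.
The match spans [4:23] → '/*88n4o*/ygt/*zd8*/'.
Captured: group 1 = '88n4o*/ygt/*zd8'.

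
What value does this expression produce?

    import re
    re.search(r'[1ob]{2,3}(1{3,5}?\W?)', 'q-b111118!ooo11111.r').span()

(2, 8)

The pattern matches 2 to 3 of one of [1ob]; then 3 to 5 of a literal '1' (lazy), then optionally a non-word character (captured).
`re.search` tries every starting position until one works.
The match spans [2:8] → 'b11111'.
Captured: group 1 = '111'.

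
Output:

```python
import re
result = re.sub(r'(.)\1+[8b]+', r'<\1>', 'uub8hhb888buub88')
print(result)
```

`\1` is not a pattern — it's the concrete string captured by group 1, re-applied verbatim.
Matches: at [0:4] → 'uub8'; at [4:11] → 'hhb888b'; at [11:16] → 'uub88'.
The replacement refers to a captured group, so each match is rewritten using its own captured text.

<u><h><u>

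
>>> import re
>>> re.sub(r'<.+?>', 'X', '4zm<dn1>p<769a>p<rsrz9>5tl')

Matches: at [3:8] → '<dn1>'; at [9:15] → '<769a>'; at [16:23] → '<rsrz9>'.
Every occurrence is swapped for 'X'.

'4zmXpXpX5tl'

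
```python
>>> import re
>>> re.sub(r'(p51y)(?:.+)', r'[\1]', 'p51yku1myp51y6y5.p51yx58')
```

'[p51y]'

`\1` in the replacement pulls in group 1's text for each match.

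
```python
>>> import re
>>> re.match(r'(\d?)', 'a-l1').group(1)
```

''

This matches optionally a digit (captured).
`match` is anchored at position 0; if the pattern doesn't fit there, it returns None.
The match spans [0:0] → ''.
Captured: group 1 = ''.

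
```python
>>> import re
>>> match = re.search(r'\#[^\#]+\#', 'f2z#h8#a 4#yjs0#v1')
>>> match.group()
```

'#h8#'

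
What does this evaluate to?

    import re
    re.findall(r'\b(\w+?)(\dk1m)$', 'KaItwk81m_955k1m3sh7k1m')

[('KaItwk81m_955k1m3sh', '7k1m')]

Pattern: a word boundary (`\b`, zero-width); then one or more of a word character (lazy) (captured); then a digit, then the literal 'k1m' (captured); then anchored at the end.
With 2 capturing groups, `findall` returns a 2-tuple per match.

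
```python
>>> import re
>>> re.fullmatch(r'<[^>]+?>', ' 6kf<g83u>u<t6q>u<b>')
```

None

`re.fullmatch` requires the pattern to consume the entire string.
Here the string isn't matched end-to-end, so the call returns None.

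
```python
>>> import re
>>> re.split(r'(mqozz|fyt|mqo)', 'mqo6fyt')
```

['', 'mqo', '6', 'fyt', '']

`re.split` interleaves the captured-group text with the surrounding fragments.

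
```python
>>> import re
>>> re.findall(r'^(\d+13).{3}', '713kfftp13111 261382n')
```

Pattern: anchored at the start of the string; then one or more of a digit, then the literal '13' (captured); then exactly 3 of any character.
Walking the string: at [0:6] match '713kff', group 1 = '713'.
Because there's exactly one group, `findall` drops the full match and keeps group 1 from the one hit.

['713']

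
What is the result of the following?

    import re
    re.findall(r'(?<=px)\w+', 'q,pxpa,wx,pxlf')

['pa', 'lf']

The positive lookaround only admits positions where the adjacent text matches; those characters stay outside the span.
Walking the string: at [4:6] → 'pa'; at [12:14] → 'lf'.
No capturing groups, so `findall` returns the 2 full match strings.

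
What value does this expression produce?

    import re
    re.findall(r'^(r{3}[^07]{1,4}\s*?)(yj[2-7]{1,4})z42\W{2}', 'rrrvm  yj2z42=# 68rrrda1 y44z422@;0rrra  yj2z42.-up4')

[('rrrvm  ', 'yj2')]

This matches anchored at the start of the string; then exactly 3 of a literal 'r', then 1 to 4 of any character except [07], then zero or more of whitespace (lazy) (captured); then the literal 'yj', then 1 to 4 of a character in [2-7] (captured); then the literal 'z42', then exactly 2 of a non-word character.
Scanning left to right: at [0:15] match 'rrrvm  yj2z42=#', groups = ('rrrvm  ', 'yj2').
`findall` packs the 2 group values into a tuple for every match.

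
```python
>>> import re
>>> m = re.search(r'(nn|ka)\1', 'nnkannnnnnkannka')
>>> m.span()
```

The backreference `\1` re-matches whatever the first group consumed, character for character.
The match spans [4:8] → 'nnnn'.

(4, 8)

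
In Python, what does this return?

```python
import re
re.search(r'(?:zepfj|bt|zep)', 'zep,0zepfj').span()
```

(0, 3)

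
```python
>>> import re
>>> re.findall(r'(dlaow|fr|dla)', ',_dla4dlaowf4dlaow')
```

Alternation tries branches left to right and keeps the first one that lets the overall match succeed at that position.
Matches: at [2:5] match 'dla', group 1 = 'dla'; at [6:11] match 'dlaow', group 1 = 'dlaow'; at [13:18] match 'dlaow', group 1 = 'dlaow'.
Because there's exactly one group, `findall` drops the full match and keeps group 1 from each hit.

['dla', 'dlaow', 'dlaow']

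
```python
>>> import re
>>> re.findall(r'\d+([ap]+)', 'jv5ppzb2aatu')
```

This matches one or more of a digit; then one or more of one of [ap] (captured).
Matches: at [2:5] match '5pp', group 1 = 'pp'; at [7:10] match '2aa', group 1 = 'aa'.
Because there's exactly one group, `findall` drops the full match and keeps group 1 from each hit.

['pp', 'aa']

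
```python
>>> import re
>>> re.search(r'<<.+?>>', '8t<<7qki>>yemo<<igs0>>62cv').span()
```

(2, 10)

Lazy quantifiers expand one character at a time until the remainder of the pattern can match.
`re.search` scans for the first position where the pattern succeeds.
The match spans [2:10] → '<<7qki>>'.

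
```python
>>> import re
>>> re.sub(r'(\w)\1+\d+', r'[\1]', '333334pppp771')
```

A backreference is literal: `\1` must see the identical characters the first group matched.
`\1` in the replacement pulls in group 1's text for each match.

'[3][p]'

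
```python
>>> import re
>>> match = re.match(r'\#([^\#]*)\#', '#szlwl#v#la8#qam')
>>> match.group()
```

'#szlwl#'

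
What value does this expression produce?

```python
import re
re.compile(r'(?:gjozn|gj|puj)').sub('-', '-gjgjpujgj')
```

'-----'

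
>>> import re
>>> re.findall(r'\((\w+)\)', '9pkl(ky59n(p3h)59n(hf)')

['p3h', 'hf']

`findall` collects group 1 from each match (2 total).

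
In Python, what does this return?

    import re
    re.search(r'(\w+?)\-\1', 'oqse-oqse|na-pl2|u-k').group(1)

'oqse'

The backreference `\1` re-matches whatever the first group consumed, character for character.
`search` walks the string left to right and returns the first match it finds.
The match spans [0:9] → 'oqse-oqse'.
Captured: group 1 = 'oqse'.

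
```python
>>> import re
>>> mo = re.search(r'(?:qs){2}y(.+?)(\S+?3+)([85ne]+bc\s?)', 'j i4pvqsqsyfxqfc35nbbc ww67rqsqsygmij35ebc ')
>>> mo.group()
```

'qsqsyfxqfc35nbbc ww67rqsqsygmij35ebc '

The match spans [6:43] → 'qsqsyfxqfc35nbbc ww67rqsqsygmij35ebc '.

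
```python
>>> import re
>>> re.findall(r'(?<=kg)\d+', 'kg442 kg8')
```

The `(?=…)`/`(?<=…)` assertion just peeks at neighbouring text; it doesn't advance the match position.
No capturing groups, so `findall` returns the 2 full match strings.

['442', '8']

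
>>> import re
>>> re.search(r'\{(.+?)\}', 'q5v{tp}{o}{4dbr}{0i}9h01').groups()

('tp',)

The `?` after the quantifier makes it lazy — it takes as little as possible before letting the rest of the pattern try.
`search` walks the string left to right and returns the first match it finds.
The match spans [3:7] → '{tp}'.
Captured: group 1 = 'tp'.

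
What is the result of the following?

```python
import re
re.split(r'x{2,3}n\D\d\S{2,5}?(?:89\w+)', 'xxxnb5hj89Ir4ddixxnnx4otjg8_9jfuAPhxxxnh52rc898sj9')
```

['', '']

Splitting on the pattern gives 2 pieces.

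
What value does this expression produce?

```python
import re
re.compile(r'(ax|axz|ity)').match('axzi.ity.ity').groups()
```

('ax',)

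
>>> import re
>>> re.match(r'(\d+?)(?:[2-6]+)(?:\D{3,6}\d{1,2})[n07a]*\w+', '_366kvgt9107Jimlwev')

None

The pattern matches one or more of a digit (lazy) (captured); then one or more of a character in [2-6] (non-capturing group); then 3 to 6 of a non-digit, then 1 to 2 of a digit (non-capturing group); then zero or more of one of [n07a], then one or more of a word character.
With `match`, the pattern is implicitly anchored at the beginning.
Here the pattern fails at index 0, so the call returns None.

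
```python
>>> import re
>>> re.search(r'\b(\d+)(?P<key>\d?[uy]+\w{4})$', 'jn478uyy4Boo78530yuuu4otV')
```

The pattern matches a word boundary (`\b`, zero-width); then one or more of a digit (captured); then optionally a digit, then one or more of one of [uy], then exactly 4 of a word character (captured as 'key'); then anchored at the end.
Unlike `match`, `search` isn't anchored — it looks for the pattern anywhere in the string.
Here the pattern never matches, so the call returns None.

None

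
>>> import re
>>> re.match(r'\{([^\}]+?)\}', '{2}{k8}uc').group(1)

The match spans [0:3] → '{2}'.
Captured: group 1 = '2'.

'2'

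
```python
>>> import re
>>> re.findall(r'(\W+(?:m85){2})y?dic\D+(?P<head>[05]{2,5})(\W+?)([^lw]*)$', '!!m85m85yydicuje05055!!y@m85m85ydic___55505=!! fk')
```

[('@m85m85', '55505', '=', '!! fk')]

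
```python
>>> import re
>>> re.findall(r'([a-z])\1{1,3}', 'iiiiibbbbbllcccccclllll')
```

The backreference `\1` re-matches whatever the first group consumed, character for character.
Walking the string: at [0:4] match 'iiii', group 1 = 'i'; at [5:9] match 'bbbb', group 1 = 'b'; at [10:12] match 'll', group 1 = 'l'; at [12:16] match 'cccc', group 1 = 'c'; at [16:18] match 'cc', group 1 = 'c'; ….
Because there's exactly one group, `findall` drops the full match and keeps group 1 from each hit.

['i', 'b', 'l', 'c', 'c', 'l']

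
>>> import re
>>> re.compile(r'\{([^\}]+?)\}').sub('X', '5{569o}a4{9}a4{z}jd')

'5Xa4Xa4Xjd'

Matches: at [1:7] → '{569o}'; at [9:12] → '{9}'; at [14:17] → '{z}'.
Every occurrence is swapped for 'X'.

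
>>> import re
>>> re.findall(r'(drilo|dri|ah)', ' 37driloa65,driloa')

Branches in `(...|...)` are attempted left-to-right; the first branch that allows the whole pattern to succeed is taken.
Scanning left to right: at [3:8] match 'drilo', group 1 = 'drilo'; at [12:17] match 'drilo', group 1 = 'drilo'.
One capturing group, so `findall` returns just the captured substring from each match — 2 in all.

['drilo', 'drilo']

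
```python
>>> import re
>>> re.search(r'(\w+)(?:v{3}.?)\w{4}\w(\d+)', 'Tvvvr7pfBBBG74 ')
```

This matches one or more of a word character (captured); then exactly 3 of a literal 'v', then optionally any character (non-capturing group); then exactly 4 of a word character, then a word character; then one or more of a digit (captured).
`re.search` tries every starting position until one works.
Here no position works, so the call returns None.

None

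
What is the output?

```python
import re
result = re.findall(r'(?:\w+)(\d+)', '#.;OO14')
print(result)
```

The pattern matches one or more of a word character (non-capturing group); then one or more of a digit (captured).
Matches: at [3:7] match 'OO14', group 1 = '4'.
Because there's exactly one group, `findall` drops the full match and keeps group 1 from the one hit.

['4']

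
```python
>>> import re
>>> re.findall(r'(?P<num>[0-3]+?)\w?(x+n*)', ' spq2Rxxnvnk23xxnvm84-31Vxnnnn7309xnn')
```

[('2', 'xxn'), ('2', 'xxn'), ('31', 'xnnnn'), ('30', 'xnn')]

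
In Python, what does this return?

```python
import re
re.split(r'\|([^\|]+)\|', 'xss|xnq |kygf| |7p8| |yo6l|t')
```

['xss', 'xnq ', 'kygf', ' ', '7p8', ' ', 'yo6l|t']

The group in the pattern means `split` returns the separators' captures alongside the pieces.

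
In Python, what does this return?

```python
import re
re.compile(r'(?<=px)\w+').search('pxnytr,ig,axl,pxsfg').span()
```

(2, 6)

The `(?=…)`/`(?<=…)` assertion just peeks at neighbouring text; it doesn't advance the match position.
The match spans [2:6] → 'nytr'.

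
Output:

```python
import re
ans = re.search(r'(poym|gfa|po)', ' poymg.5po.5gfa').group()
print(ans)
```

poym

`|` is ordered: at each position the engine commits to the first alternative that works.
`re.search` tries every starting position until one works.
The match spans [1:5] → 'poym'.
Captured: group 1 = 'poym'.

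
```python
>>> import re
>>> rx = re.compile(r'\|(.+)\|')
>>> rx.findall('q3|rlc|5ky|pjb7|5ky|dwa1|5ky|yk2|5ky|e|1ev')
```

Walking the string: at [2:39] match '|rlc|5ky|pjb7|5ky|dwa1|5ky|yk2|5ky|e|', group 1 = 'rlc|5ky|pjb7|5ky|dwa1|5ky|yk2|5ky|e'.
`findall` collects group 1 from the one match (1 total).

['rlc|5ky|pjb7|5ky|dwa1|5ky|yk2|5ky|e']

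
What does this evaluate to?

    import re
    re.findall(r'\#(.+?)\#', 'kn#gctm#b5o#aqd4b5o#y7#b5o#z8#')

A non-greedy quantifier consumes as few characters as it can — just enough that the remainder of the pattern still matches from where it stops; whatever follows it matches normally.
Walking the string: at [2:8] match '#gctm#', group 1 = 'gctm'; at [11:20] match '#aqd4b5o#', group 1 = 'aqd4b5o'; at [22:27] match '#b5o#', group 1 = 'b5o'.
With a single group, `findall` returns only what that group captured — 3 items.

['gctm', 'aqd4b5o', 'b5o']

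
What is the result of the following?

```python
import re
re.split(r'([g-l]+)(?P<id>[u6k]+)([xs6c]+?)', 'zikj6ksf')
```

This matches one or more of a character in [g-l] (captured); then one or more of one of [u6k] (captured as 'id'); then one or more of one of [xs6c] (lazy) (captured).
Matches to split on: at [1:7] → 'ikj6ks'.
The group in the pattern means `split` returns the separators' captures alongside the pieces.

['z', 'ikj', '6k', 's', 'f']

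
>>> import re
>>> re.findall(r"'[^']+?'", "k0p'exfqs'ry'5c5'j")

`findall` yields the raw match text (2 of them) because the pattern has no groups.

["'exfqs'", "'5c5'"]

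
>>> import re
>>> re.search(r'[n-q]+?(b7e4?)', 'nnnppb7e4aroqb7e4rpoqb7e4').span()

(0, 9)

This matches one or more of a character in [n-q] (lazy); then the literal 'b7e', then optionally the literal '4' (captured).
`re.search` scans for the first position where the pattern succeeds.
The match spans [0:9] → 'nnnppb7e4'.
Captured: group 1 = 'b7e4'.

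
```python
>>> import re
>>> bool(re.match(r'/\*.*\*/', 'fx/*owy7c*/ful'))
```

With `match`, the pattern is implicitly anchored at the beginning.
Here the pattern fails at index 0, so the call returns None, and `bool(None)` is False.

False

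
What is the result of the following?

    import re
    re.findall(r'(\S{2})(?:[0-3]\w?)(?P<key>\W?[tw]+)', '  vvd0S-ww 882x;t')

[('vd', '-ww'), ('88', ';t')]

Pattern: exactly 2 of a non-whitespace character (captured); then a character in [0-3], then optionally a word character (non-capturing group); then optionally a non-word character, then one or more of one of [tw] (captured as 'key').
Matches: at [3:10] match 'vd0S-ww', groups = ('vd', '-ww'); at [11:17] match '882x;t', groups = ('88', ';t').
`findall` packs the 2 group values into a tuple for every match.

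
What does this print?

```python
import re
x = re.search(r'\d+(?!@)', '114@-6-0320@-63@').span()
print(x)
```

The negative lookaround is zero-width — it rules out positions where the adjacent text would match, without consuming anything.
The match spans [0:2] → '11'.

(0, 2)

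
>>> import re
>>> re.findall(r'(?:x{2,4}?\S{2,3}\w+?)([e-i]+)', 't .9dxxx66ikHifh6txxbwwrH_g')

The pattern matches 2 to 4 of the literal 'x' (lazy), then 2 to 3 of a non-whitespace character, then one or more of a word character (lazy) (non-capturing group); then one or more of a character in [e-i] (captured).
Lazy quantifiers expand one character at a time until the remainder of the pattern can match.
Matches: at [5:16] match 'xxx66ikHifh', group 1 = 'ifh'; at [18:27] match 'xxbwwrH_g', group 1 = 'g'.
One capturing group, so `findall` returns just the captured substring from each match — 2 in all.

['ifh', 'g']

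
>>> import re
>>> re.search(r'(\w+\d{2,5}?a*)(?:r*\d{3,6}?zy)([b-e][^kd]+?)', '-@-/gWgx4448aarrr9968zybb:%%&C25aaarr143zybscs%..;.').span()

The match spans [4:25] → 'gWgx4448aarrr9968zybb'.

(4, 25)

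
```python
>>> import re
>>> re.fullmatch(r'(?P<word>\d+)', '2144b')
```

None

The pattern matches one or more of a digit (captured as 'word').
`re.fullmatch` requires the pattern to consume the entire string.
Here the string isn't matched end-to-end, so the call returns None.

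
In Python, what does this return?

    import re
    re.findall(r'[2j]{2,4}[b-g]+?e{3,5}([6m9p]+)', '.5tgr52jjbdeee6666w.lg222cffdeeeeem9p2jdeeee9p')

The pattern matches 2 to 4 of one of [2j], then one or more of a character in [b-g] (lazy), then 3 to 5 of the literal 'e'; then one or more of one of [6m9p] (captured).
Matches: at [6:18] match '2jjbdeee6666', group 1 = '6666'; at [22:37] match '222cffdeeeeem9p', group 1 = 'm9p'; at [37:46] match '2jdeeee9p', group 1 = '9p'.
With a single group, `findall` returns only what that group captured — 3 items.

['6666', 'm9p', '9p']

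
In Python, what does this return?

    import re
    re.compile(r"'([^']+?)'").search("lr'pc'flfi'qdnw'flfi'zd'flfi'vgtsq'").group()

"'pc'"

Unlike `match`, `search` isn't anchored — it looks for the pattern anywhere in the string.
The match spans [2:6] → "'pc'".
Captured: group 1 = 'pc'.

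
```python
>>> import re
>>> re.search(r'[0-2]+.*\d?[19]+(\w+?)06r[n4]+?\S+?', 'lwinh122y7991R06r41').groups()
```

('R',)

This matches one or more of a character in [0-2], then zero or more of any character, then optionally a digit; then one or more of one of [19]; then one or more of a word character (lazy) (captured); then the literal '06r', then one or more of one of [n4] (lazy), then one or more of a non-whitespace character (lazy).
`re.search` tries every starting position until one works.
The match spans [5:19] → '122y7991R06r41'.
Captured: group 1 = 'R'.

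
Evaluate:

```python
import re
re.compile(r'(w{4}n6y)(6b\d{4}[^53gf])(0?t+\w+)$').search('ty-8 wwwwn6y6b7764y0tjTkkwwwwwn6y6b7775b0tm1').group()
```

'wwwwn6y6b7764y0tjTkkwwwwwn6y6b7775b0tm1'

This matches exactly 4 of the literal 'w', then the literal 'n6y' (captured); then the literal '6b', then exactly 4 of a digit, then any character except [53gf] (captured); then optionally a literal '0', then one or more of the literal 't', then one or more of a word character (captured); then anchored at the end.
`search` walks the string left to right and returns the first match it finds.
The match spans [5:44] → 'wwwwn6y6b7764y0tjTkkwwwwwn6y6b7775b0tm1'.
Captured: group 1 = 'wwwwn6y', group 2 = '6b7764y', group 3 = '0tjTkkwwwwwn6y6b7775b0tm1'.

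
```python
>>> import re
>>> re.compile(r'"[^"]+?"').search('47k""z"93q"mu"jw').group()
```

'"z"'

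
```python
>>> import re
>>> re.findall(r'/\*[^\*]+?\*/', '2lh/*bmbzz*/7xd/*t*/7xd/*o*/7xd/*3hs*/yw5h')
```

['/*bmbzz*/', '/*t*/', '/*o*/', '/*3hs*/']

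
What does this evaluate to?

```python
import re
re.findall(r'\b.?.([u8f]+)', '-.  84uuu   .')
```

['uuu']

The pattern matches a word boundary (`\b`, zero-width); then optionally any character, then any character; then one or more of one of [u8f] (captured).
Matches: at [4:9] match '84uuu', group 1 = 'uuu'.
One capturing group, so `findall` returns just the captured substring from the one match — 1 in all.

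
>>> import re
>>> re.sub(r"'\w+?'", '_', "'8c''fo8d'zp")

Matches: at [0:4] → "'8c'"; at [4:10] → "'fo8d'".
Each match is replaced by '_'.

'__zp'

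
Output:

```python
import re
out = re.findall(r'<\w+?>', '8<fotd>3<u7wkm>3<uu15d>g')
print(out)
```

`findall` yields the raw match text (3 of them) because the pattern has no groups.

['<fotd>', '<u7wkm>', '<uu15d>']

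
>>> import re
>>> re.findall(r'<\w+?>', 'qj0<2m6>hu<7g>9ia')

['<2m6>', '<7g>']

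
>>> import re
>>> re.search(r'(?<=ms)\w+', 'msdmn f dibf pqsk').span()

Lookahead/lookbehind check context without consuming it, so the matched span excludes the asserted characters.
`re.search` scans for the first position where the pattern succeeds.
The match spans [2:5] → 'dmn'.

(2, 5)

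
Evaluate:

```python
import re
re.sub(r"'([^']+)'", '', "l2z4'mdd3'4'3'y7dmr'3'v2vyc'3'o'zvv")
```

Matches: at [4:10] → "'mdd3'"; at [11:14] → "'3'"; at [19:22] → "'3'"; at [27:30] → "'3'".
Every occurrence is swapped for ''.

"l2z44y7dmrv2vyco'zvv"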